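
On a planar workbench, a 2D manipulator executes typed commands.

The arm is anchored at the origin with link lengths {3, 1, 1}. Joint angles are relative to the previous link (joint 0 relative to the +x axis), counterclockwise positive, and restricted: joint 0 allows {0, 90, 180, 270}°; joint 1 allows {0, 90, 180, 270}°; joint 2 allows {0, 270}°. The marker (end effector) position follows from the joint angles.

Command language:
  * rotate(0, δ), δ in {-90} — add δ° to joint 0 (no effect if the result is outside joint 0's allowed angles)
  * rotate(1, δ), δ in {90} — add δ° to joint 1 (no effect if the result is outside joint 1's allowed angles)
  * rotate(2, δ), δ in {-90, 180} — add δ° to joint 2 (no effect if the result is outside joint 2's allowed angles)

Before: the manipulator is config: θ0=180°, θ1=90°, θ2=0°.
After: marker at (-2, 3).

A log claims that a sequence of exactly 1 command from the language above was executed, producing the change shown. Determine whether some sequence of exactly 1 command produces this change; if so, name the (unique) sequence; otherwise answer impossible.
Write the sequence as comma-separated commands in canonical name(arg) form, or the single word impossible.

rotate(0, -90)

initial: config: θ0=180°, θ1=90°, θ2=0°
[1] after rotate(0, -90): config: θ0=90°, θ1=90°, θ2=0°
uniquely the one of 4 1-step routes that fits.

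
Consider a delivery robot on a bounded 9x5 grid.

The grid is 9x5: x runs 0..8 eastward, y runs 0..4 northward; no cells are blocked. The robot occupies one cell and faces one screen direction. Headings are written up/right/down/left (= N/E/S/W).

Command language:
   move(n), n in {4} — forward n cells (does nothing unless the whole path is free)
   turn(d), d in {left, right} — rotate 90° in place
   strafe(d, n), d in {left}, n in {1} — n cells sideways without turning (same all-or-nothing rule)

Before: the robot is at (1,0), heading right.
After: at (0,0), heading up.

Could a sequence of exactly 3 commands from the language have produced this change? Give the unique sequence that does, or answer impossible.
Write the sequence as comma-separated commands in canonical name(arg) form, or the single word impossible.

key: position moved to (0,0) AND the heading swung to N — translation plus rotation needed
start: at (1,0), heading right
1. turn(left) → at (1,0), heading up
2. strafe(left, 1) → at (0,0), heading up
3. strafe(left, 1) → at (0,0), heading up
uniquely the one of 64 3-step routes that fits.

turn(left), strafe(left, 1), strafe(left, 1)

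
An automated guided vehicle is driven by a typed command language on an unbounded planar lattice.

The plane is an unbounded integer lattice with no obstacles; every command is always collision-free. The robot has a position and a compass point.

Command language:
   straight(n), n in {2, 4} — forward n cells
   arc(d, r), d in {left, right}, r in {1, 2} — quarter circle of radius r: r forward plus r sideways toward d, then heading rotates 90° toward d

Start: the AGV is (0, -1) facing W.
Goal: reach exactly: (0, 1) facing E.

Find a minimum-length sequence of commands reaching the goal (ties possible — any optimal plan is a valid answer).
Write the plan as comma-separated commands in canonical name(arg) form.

arc(right, 1), arc(right, 1)

start: (0, -1) facing W
t=1 arc(right, 1) ⇒ (-1, 0) facing N
t=2 arc(right, 1) ⇒ (0, 1) facing E
minimal: 2 command(s), checked below 2.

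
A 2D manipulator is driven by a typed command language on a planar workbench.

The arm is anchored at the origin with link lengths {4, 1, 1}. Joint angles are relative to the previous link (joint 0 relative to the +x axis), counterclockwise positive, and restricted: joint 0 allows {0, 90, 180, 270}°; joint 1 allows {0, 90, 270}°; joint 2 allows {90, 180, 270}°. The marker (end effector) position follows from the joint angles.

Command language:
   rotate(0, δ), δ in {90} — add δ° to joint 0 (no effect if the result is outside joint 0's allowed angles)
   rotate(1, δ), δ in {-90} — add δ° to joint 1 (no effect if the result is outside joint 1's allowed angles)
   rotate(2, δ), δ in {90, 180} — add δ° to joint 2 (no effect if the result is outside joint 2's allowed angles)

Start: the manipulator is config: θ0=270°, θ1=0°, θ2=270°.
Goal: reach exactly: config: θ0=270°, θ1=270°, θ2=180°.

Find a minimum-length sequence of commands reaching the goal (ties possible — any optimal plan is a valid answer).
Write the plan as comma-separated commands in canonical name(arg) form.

initial: config: θ0=270°, θ1=0°, θ2=270°
[1] after rotate(1, -90): config: θ0=270°, θ1=270°, θ2=270°
[2] after rotate(2, 180): config: θ0=270°, θ1=270°, θ2=90°
[3] after rotate(2, 90): config: θ0=270°, θ1=270°, θ2=180°
minimal: 3 command(s), checked below 3.

rotate(1, -90), rotate(2, 180), rotate(2, 90)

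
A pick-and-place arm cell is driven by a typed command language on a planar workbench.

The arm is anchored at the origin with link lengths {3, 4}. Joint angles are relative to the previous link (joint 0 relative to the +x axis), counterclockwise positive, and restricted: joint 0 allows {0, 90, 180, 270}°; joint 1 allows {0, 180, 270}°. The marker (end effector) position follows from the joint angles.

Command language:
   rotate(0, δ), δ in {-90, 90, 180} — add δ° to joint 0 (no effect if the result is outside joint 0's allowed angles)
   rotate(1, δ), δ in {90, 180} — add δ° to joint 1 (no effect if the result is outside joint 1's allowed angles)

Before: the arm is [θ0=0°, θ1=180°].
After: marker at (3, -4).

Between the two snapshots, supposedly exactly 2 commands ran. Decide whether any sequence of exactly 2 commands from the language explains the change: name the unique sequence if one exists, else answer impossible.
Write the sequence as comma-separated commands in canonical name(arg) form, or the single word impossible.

rotate(1, 90), rotate(1, 180)

key: running rotate(1, 180) before rotate(1, 90) would end elsewhere — order is forced
initial: [θ0=0°, θ1=180°]
1. rotate(1, 90) → [θ0=0°, θ1=270°]
2. rotate(1, 180) → [θ0=0°, θ1=270°]
no rival 2-sequence matches.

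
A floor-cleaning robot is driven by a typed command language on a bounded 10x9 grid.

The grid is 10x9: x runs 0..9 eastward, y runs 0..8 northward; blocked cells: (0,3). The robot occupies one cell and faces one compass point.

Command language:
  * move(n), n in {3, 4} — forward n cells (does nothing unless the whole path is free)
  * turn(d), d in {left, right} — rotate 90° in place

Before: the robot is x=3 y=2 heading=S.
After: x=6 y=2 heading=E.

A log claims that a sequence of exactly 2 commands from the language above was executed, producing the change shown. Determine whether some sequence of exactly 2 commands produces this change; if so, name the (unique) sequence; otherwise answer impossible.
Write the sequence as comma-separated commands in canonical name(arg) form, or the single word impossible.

turn(left), move(3)

key: order matters: swapping turn(left) and move(3) lands elsewhere
begin: x=3 y=2 heading=S
1. turn(left) → x=3 y=2 heading=E
2. move(3) → x=6 y=2 heading=E
no rival 2-sequence matches.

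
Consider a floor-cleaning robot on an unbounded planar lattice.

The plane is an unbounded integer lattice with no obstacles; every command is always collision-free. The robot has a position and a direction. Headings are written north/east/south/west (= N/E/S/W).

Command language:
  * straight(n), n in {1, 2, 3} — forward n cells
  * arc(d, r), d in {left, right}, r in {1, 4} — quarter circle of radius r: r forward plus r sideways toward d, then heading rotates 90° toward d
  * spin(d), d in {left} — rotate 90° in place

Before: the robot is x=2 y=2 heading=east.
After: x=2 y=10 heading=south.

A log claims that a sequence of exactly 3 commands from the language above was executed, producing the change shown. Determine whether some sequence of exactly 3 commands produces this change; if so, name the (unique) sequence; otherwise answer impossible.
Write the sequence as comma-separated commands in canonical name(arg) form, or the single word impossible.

arc(left, 4), arc(left, 4), spin(left)

key: running spin(left) before arc(left, 4) would end elsewhere — order is forced
from: x=2 y=2 heading=east
t=1 arc(left, 4) ⇒ x=6 y=6 heading=north
t=2 arc(left, 4) ⇒ x=2 y=10 heading=west
t=3 spin(left) ⇒ x=2 y=10 heading=south
all 512 alternatives checked — unique.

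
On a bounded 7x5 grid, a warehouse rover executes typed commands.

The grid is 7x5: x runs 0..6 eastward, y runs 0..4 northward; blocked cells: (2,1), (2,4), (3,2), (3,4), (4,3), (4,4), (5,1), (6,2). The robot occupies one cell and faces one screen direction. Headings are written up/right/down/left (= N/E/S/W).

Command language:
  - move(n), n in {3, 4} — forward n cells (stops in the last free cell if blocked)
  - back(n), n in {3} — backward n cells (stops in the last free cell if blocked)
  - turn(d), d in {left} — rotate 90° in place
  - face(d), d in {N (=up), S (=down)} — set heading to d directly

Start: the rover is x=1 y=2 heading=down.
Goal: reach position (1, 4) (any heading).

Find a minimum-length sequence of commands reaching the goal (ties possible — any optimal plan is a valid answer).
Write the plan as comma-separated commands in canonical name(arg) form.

back(3)

from: x=1 y=2 heading=down
[1] after back(3): x=1 y=4 heading=down
shorter routes all fall short; 1 is best.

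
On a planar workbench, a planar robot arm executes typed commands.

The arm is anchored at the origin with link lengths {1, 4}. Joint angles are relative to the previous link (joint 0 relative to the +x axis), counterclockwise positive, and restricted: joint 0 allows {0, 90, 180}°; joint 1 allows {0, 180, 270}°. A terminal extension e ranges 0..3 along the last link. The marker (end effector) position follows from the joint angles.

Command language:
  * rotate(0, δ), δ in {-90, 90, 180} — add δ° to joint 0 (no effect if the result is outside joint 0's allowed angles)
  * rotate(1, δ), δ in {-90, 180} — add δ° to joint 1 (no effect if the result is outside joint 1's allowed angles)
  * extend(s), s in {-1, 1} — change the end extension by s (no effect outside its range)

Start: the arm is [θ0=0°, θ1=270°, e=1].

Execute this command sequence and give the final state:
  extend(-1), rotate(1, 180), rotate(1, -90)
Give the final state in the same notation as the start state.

initial: [θ0=0°, θ1=270°, e=1]
1. extend(-1) → [θ0=0°, θ1=270°, e=0]
2. rotate(1, 180) → [θ0=0°, θ1=270°, e=0]
3. rotate(1, -90) → [θ0=0°, θ1=180°, e=0]

[θ0=0°, θ1=180°, e=0]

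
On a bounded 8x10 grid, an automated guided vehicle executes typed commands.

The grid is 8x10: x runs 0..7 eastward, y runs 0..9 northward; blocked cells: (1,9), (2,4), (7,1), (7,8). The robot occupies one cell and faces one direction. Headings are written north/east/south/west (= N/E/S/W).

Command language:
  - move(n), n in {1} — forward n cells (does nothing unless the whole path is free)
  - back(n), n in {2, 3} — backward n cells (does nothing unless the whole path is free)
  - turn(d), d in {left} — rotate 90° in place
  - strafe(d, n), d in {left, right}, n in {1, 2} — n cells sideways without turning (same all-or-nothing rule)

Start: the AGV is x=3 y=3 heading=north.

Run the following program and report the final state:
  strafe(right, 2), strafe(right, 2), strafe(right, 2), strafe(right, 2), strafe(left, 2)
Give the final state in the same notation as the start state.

x=5 y=3 heading=north

start: x=3 y=3 heading=north
[1] after strafe(right, 2): x=5 y=3 heading=north
[2] after strafe(right, 2): x=7 y=3 heading=north
[3] after strafe(right, 2): x=7 y=3 heading=north
[4] after strafe(right, 2): x=7 y=3 heading=north
[5] after strafe(left, 2): x=5 y=3 heading=north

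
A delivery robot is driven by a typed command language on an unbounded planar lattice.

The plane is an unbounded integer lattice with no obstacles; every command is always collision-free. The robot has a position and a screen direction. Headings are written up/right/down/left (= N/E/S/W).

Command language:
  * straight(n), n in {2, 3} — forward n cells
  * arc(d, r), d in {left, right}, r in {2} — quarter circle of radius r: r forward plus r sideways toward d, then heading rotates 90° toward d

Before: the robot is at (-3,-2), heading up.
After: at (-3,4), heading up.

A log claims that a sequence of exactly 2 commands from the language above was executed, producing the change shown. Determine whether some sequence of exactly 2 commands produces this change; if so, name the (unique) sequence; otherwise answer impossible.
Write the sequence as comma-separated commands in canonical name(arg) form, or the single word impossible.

straight(3), straight(3)

key: heading stays N — no command in the sequence turns
begin: at (-3,-2), heading up
step 1 (straight(3)): at (-3,1), heading up
step 2 (straight(3)): at (-3,4), heading up
no other 2-command option fits: unique.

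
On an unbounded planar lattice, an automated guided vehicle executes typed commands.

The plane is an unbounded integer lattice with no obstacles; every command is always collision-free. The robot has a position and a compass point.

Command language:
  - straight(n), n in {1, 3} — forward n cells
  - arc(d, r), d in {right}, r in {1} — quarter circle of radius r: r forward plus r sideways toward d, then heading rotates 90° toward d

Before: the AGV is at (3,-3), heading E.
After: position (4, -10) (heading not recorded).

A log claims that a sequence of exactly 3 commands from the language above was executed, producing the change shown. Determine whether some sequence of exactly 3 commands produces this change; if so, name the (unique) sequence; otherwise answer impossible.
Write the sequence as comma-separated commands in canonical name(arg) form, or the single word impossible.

arc(right, 1), straight(3), straight(3)

key: order matters: swapping arc(right, 1) and straight(3) lands elsewhere
from: at (3,-3), heading E
step 1 (arc(right, 1)): at (4,-4), heading S
step 2 (straight(3)): at (4,-7), heading S
step 3 (straight(3)): at (4,-10), heading S
no other 3-command option fits: unique.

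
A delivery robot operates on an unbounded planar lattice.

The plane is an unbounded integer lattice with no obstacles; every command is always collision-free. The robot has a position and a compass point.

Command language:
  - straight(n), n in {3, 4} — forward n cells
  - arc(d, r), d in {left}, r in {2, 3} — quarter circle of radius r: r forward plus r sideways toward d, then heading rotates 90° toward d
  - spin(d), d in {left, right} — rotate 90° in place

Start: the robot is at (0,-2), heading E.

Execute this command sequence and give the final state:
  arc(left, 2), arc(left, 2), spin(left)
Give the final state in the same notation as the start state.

at (0,2), heading S

start: at (0,-2), heading E
1. arc(left, 2) → at (2,0), heading N
2. arc(left, 2) → at (0,2), heading W
3. spin(left) → at (0,2), heading S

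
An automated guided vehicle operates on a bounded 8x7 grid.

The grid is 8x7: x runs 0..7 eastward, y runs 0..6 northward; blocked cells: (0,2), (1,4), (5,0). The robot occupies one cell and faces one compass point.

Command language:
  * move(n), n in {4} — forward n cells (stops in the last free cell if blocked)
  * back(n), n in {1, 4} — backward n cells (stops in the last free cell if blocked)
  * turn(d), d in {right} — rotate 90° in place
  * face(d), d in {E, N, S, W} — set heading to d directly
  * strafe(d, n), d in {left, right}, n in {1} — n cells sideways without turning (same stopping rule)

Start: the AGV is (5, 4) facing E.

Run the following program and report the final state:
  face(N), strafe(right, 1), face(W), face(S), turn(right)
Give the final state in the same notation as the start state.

(6, 4) facing W

initial: (5, 4) facing E
step 1 (face(N)): (5, 4) facing N
step 2 (strafe(right, 1)): (6, 4) facing N
step 3 (face(W)): (6, 4) facing W
step 4 (face(S)): (6, 4) facing S
step 5 (turn(right)): (6, 4) facing W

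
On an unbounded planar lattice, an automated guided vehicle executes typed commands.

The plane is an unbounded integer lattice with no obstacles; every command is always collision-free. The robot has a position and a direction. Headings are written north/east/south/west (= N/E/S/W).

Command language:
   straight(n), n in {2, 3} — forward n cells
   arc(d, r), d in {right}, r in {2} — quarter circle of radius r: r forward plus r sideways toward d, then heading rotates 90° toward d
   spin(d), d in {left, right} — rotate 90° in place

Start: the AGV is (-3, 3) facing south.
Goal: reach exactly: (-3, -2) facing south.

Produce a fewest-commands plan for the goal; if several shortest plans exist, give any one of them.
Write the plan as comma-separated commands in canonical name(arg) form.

initial: (-3, 3) facing south
[1] after straight(3): (-3, 0) facing south
[2] after straight(2): (-3, -2) facing south
shorter routes all fall short; 2 is best.

straight(3), straight(2)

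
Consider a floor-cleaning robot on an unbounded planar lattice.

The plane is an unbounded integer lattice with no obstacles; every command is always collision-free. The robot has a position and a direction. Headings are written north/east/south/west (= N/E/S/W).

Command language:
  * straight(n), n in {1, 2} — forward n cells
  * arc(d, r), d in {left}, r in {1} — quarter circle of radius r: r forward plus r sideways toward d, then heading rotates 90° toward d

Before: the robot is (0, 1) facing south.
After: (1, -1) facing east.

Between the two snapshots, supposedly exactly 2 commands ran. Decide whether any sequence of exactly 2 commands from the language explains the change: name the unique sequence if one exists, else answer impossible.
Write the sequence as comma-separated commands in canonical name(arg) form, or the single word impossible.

straight(1), arc(left, 1)

key: running arc(left, 1) before straight(1) would end elsewhere — order is forced
start: (0, 1) facing south
1. straight(1) → (0, 0) facing south
2. arc(left, 1) → (1, -1) facing east
no other 2-command option fits: unique.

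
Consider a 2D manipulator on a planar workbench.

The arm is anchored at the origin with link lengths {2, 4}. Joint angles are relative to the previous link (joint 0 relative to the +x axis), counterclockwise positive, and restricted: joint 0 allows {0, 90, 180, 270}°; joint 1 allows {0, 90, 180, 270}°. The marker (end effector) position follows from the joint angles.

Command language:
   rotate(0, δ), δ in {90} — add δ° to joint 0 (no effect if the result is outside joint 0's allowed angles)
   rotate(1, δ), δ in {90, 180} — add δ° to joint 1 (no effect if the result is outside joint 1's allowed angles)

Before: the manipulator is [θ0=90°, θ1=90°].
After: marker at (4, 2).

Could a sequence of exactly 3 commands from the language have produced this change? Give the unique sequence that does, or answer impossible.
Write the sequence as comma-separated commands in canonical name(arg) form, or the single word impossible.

rotate(1, 180), rotate(1, 180), rotate(1, 180)

begin: [θ0=90°, θ1=90°]
1. rotate(1, 180) → [θ0=90°, θ1=270°]
2. rotate(1, 180) → [θ0=90°, θ1=90°]
3. rotate(1, 180) → [θ0=90°, θ1=270°]
no rival 3-sequence matches.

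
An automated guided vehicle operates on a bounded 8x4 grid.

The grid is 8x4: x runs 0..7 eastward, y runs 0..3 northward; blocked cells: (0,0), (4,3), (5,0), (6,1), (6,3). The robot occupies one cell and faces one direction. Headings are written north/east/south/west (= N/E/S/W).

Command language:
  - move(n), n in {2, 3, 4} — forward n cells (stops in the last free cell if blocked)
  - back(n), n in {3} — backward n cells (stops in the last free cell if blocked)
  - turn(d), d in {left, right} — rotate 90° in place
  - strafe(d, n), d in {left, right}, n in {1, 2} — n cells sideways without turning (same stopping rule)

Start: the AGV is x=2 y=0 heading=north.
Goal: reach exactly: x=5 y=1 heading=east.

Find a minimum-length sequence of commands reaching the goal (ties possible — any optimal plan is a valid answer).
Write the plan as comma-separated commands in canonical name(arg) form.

begin: x=2 y=0 heading=north
1. turn(right) → x=2 y=0 heading=east
2. strafe(left, 1) → x=2 y=1 heading=east
3. move(4) → x=5 y=1 heading=east
minimal: 3 command(s), checked below 3.

turn(right), strafe(left, 1), move(4)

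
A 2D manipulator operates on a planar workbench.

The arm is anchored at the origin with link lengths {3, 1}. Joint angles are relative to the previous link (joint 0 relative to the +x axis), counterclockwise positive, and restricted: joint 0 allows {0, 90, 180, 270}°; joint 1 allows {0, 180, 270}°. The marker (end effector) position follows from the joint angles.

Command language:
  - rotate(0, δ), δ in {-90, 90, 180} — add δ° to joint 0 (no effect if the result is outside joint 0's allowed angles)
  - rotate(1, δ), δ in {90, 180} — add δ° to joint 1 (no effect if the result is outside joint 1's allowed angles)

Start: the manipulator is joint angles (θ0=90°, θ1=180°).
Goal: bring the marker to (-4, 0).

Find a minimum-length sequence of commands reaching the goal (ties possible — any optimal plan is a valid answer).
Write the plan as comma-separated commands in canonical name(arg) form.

rotate(0, 90), rotate(1, 180)

from: joint angles (θ0=90°, θ1=180°)
1. rotate(0, 90) → joint angles (θ0=180°, θ1=180°)
2. rotate(1, 180) → joint angles (θ0=180°, θ1=0°)
nothing shorter than 2 reaches the goal.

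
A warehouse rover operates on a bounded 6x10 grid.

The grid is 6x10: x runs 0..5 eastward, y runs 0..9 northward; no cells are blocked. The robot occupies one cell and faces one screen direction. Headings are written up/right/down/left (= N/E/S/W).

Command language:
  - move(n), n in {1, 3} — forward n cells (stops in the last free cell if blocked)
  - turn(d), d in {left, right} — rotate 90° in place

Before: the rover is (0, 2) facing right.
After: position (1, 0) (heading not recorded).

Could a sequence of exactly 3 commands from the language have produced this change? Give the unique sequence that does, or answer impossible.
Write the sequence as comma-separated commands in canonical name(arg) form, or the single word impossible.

key: move(3) runs into the grid edge before its full distance
start: (0, 2) facing right
1. move(1) → (1, 2) facing right
2. turn(right) → (1, 2) facing down
3. move(3) → (1, 0) facing down
no other 3-command option fits: unique.

move(1), turn(right), move(3)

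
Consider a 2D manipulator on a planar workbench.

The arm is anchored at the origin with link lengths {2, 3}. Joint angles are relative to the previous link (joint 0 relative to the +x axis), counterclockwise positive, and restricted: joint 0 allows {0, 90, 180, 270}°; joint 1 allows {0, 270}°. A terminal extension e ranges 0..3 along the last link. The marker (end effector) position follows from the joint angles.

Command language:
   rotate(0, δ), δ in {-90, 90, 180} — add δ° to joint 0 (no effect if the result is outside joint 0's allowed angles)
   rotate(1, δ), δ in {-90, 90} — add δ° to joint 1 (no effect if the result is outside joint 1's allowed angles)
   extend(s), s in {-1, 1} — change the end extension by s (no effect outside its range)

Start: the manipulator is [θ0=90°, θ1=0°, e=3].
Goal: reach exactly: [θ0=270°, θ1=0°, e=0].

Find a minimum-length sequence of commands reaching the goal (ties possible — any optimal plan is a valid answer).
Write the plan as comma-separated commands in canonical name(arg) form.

rotate(0, 180), extend(-1), extend(-1), extend(-1)

initial: [θ0=90°, θ1=0°, e=3]
step 1 (rotate(0, 180)): [θ0=270°, θ1=0°, e=3]
step 2 (extend(-1)): [θ0=270°, θ1=0°, e=2]
step 3 (extend(-1)): [θ0=270°, θ1=0°, e=1]
step 4 (extend(-1)): [θ0=270°, θ1=0°, e=0]
no 3-step plan works, so 4 is optimal.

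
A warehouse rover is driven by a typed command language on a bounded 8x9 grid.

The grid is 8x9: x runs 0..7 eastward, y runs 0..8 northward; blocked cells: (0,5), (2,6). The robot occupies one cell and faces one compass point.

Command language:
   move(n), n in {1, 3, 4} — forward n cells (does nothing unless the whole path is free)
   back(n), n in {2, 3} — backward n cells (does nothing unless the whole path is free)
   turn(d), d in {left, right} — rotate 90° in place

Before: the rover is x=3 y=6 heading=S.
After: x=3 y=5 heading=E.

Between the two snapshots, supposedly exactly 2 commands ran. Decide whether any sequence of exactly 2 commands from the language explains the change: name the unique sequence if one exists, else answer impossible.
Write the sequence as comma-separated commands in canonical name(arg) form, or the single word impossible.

move(1), turn(left)

key: position moved to (3,5) AND the heading swung to E — translation plus rotation needed
initial: x=3 y=6 heading=S
step 1 (move(1)): x=3 y=5 heading=S
step 2 (turn(left)): x=3 y=5 heading=E
all 49 alternatives checked — unique.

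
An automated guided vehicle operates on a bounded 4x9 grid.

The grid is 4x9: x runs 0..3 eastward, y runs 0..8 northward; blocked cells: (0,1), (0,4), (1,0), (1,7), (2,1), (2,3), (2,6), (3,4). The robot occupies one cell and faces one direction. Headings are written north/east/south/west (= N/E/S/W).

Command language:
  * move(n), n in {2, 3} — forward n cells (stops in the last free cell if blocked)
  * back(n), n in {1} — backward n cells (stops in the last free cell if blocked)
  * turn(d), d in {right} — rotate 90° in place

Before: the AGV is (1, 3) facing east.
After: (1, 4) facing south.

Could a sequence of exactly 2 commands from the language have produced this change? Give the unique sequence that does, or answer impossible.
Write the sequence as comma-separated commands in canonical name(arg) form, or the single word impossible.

key: order matters: swapping turn(right) and back(1) lands elsewhere
t0: (1, 3) facing east
1. turn(right) → (1, 3) facing south
2. back(1) → (1, 4) facing south
no other 2-command option fits: unique.

turn(right), back(1)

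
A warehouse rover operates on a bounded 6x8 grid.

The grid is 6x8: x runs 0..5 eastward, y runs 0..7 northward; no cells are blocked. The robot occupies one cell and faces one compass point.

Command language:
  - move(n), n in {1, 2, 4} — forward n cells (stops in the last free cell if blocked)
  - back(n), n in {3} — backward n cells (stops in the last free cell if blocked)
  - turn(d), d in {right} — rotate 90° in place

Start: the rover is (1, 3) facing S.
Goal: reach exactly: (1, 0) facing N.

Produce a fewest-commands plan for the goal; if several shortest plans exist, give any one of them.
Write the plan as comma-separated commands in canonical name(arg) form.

start: (1, 3) facing S
t=1 turn(right) ⇒ (1, 3) facing W
t=2 turn(right) ⇒ (1, 3) facing N
t=3 back(3) ⇒ (1, 0) facing N
nothing shorter than 3 reaches the goal.

turn(right), turn(right), back(3)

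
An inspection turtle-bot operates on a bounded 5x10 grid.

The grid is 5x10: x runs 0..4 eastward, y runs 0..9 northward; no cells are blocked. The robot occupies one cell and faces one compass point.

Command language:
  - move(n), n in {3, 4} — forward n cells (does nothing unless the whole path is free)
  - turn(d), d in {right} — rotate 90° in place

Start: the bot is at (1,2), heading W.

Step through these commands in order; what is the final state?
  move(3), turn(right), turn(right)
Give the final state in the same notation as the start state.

begin: at (1,2), heading W
t=1 move(3) ⇒ at (1,2), heading W
t=2 turn(right) ⇒ at (1,2), heading N
t=3 turn(right) ⇒ at (1,2), heading E

at (1,2), heading E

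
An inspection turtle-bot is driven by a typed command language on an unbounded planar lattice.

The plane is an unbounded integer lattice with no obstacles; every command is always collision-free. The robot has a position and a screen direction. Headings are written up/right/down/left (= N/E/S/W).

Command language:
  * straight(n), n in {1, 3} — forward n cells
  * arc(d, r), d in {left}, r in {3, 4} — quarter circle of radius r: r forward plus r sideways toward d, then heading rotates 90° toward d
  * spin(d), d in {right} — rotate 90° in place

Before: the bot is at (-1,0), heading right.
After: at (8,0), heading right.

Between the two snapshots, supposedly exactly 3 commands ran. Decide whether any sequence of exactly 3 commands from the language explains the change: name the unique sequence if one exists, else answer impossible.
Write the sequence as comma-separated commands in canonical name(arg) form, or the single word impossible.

key: heading stays E — no command in the sequence turns
from: at (-1,0), heading right
1. straight(3) → at (2,0), heading right
2. straight(3) → at (5,0), heading right
3. straight(3) → at (8,0), heading right
no rival 3-sequence matches.

straight(3), straight(3), straight(3)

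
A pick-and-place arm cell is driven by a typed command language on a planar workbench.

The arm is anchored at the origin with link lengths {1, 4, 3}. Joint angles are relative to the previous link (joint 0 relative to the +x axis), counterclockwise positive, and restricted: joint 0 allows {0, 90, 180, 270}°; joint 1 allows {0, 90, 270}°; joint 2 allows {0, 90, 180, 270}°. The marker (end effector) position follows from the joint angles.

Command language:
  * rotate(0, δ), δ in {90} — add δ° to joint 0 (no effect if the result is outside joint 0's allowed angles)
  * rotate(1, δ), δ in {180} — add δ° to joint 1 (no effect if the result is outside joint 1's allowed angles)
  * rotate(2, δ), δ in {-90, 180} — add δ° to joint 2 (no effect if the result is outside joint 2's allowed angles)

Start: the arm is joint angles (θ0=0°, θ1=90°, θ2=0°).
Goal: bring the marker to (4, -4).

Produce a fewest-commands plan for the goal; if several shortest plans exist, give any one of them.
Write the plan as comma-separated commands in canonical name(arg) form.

rotate(2, 180), rotate(2, -90), rotate(1, 180)

begin: joint angles (θ0=0°, θ1=90°, θ2=0°)
[1] after rotate(2, 180): joint angles (θ0=0°, θ1=90°, θ2=180°)
[2] after rotate(2, -90): joint angles (θ0=0°, θ1=90°, θ2=90°)
[3] after rotate(1, 180): joint angles (θ0=0°, θ1=270°, θ2=90°)
minimal: 3 command(s), checked below 3.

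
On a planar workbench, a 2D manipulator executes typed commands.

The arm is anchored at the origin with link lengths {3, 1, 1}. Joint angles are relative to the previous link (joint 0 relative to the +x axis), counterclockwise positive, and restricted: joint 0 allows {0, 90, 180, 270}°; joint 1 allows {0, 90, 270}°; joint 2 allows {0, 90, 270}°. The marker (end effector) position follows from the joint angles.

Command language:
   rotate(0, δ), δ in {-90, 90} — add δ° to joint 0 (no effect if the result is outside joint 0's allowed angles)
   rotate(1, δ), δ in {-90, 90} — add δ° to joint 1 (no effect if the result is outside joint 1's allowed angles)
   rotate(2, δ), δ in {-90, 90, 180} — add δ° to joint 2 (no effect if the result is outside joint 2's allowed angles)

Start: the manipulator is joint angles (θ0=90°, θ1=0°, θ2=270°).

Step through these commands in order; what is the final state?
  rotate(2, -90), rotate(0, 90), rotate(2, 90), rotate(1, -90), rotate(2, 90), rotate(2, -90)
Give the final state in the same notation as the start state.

joint angles (θ0=180°, θ1=270°, θ2=0°)

t0: joint angles (θ0=90°, θ1=0°, θ2=270°)
1. rotate(2, -90) → joint angles (θ0=90°, θ1=0°, θ2=270°)
2. rotate(0, 90) → joint angles (θ0=180°, θ1=0°, θ2=270°)
3. rotate(2, 90) → joint angles (θ0=180°, θ1=0°, θ2=0°)
4. rotate(1, -90) → joint angles (θ0=180°, θ1=270°, θ2=0°)
5. rotate(2, 90) → joint angles (θ0=180°, θ1=270°, θ2=90°)
6. rotate(2, -90) → joint angles (θ0=180°, θ1=270°, θ2=0°)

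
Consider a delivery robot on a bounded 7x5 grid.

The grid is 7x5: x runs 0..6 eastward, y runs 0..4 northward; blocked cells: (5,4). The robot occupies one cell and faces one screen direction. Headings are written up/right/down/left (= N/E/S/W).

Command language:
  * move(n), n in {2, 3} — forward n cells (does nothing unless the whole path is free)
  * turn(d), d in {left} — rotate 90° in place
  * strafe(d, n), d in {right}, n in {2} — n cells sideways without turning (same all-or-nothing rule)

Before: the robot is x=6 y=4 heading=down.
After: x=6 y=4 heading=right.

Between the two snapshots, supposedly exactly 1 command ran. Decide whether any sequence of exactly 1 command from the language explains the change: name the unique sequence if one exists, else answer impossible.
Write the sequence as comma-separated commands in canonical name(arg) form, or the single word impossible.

key: (6,4) unchanged — the single command moves nothing
start: x=6 y=4 heading=down
1. turn(left) → x=6 y=4 heading=right
uniquely the one of 4 1-step routes that fits.

turn(left)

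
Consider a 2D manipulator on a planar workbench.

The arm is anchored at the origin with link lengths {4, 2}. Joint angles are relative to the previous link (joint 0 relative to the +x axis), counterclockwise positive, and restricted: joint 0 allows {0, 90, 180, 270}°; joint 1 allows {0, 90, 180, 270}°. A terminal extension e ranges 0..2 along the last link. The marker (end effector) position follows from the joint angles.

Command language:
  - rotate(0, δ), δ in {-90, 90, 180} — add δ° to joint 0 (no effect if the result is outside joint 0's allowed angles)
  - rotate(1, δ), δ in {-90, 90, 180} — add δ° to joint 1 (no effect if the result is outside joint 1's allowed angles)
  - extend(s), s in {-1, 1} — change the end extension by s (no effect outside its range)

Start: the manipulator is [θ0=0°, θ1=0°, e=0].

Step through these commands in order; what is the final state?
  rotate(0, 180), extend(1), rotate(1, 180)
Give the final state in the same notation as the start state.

[θ0=180°, θ1=180°, e=1]

initial: [θ0=0°, θ1=0°, e=0]
1. rotate(0, 180) → [θ0=180°, θ1=0°, e=0]
2. extend(1) → [θ0=180°, θ1=0°, e=1]
3. rotate(1, 180) → [θ0=180°, θ1=180°, e=1]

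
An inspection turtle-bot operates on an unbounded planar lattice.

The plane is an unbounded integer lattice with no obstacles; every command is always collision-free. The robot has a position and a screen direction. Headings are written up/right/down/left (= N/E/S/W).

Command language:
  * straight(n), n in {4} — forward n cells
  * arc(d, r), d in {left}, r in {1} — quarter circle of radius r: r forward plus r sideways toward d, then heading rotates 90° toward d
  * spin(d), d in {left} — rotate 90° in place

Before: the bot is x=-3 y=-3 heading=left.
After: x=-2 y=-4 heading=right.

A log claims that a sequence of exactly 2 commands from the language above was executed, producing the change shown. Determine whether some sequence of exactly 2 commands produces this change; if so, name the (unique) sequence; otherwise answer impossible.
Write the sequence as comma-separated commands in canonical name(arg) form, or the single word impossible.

key: cell and facing (now E) both changed — the 2 commands mix motion and turning
begin: x=-3 y=-3 heading=left
step 1 (spin(left)): x=-3 y=-3 heading=down
step 2 (arc(left, 1)): x=-2 y=-4 heading=right
uniquely the one of 9 2-step routes that fits.

spin(left), arc(left, 1)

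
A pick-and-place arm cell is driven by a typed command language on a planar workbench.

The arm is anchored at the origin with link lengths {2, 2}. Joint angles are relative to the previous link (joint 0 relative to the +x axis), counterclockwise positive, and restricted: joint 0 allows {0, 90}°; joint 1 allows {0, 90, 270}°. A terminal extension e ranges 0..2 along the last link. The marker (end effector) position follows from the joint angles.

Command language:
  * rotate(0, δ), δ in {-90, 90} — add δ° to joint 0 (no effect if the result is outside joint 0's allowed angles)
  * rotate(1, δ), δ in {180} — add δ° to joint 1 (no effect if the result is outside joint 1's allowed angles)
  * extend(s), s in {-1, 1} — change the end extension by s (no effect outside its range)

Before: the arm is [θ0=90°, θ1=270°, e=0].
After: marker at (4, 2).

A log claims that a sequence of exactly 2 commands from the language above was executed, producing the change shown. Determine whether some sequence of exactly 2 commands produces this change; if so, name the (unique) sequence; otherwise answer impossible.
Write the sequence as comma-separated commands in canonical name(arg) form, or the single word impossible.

initial: [θ0=90°, θ1=270°, e=0]
[1] after extend(1): [θ0=90°, θ1=270°, e=1]
[2] after extend(1): [θ0=90°, θ1=270°, e=2]
no rival 2-sequence matches.

extend(1), extend(1)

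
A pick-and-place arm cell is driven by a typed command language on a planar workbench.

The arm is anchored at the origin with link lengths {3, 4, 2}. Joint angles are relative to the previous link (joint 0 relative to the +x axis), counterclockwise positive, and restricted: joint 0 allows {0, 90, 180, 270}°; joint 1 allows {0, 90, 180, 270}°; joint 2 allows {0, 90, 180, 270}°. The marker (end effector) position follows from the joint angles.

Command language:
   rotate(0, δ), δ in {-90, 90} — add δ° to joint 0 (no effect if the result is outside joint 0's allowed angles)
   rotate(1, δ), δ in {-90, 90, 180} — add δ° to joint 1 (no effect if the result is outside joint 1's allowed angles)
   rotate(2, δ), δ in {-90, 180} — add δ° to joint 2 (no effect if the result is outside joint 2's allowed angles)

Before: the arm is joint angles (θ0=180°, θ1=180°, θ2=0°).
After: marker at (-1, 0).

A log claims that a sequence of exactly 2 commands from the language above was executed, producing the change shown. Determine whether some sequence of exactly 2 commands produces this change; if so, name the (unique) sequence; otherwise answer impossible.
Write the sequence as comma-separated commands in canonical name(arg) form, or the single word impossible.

rotate(2, -90), rotate(2, -90)

from: joint angles (θ0=180°, θ1=180°, θ2=0°)
t=1 rotate(2, -90) ⇒ joint angles (θ0=180°, θ1=180°, θ2=270°)
t=2 rotate(2, -90) ⇒ joint angles (θ0=180°, θ1=180°, θ2=180°)
no rival 2-sequence matches.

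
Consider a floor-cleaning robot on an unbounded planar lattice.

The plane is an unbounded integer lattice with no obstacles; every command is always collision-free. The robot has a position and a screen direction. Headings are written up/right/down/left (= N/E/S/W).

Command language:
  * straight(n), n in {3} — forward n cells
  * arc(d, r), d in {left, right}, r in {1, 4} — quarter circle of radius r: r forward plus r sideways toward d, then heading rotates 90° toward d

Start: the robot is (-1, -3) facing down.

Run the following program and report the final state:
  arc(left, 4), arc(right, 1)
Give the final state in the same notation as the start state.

from: (-1, -3) facing down
t=1 arc(left, 4) ⇒ (3, -7) facing right
t=2 arc(right, 1) ⇒ (4, -8) facing down

(4, -8) facing down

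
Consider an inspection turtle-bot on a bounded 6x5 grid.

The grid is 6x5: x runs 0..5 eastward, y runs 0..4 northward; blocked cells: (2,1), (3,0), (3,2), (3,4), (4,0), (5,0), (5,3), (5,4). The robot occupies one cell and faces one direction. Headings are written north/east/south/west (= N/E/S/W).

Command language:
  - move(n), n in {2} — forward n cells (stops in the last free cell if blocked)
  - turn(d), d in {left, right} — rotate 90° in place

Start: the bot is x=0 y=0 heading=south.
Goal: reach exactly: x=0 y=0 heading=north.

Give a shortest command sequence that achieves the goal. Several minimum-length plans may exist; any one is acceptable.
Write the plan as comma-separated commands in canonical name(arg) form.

turn(right), turn(right)

from: x=0 y=0 heading=south
[1] after turn(right): x=0 y=0 heading=west
[2] after turn(right): x=0 y=0 heading=north
minimal: 2 command(s), checked below 2.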